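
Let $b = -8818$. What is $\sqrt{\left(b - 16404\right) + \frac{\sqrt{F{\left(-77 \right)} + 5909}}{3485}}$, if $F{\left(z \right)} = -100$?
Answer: $\frac{\sqrt{-306326864950 + 3485 \sqrt{5809}}}{3485} \approx 158.81 i$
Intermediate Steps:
$\sqrt{\left(b - 16404\right) + \frac{\sqrt{F{\left(-77 \right)} + 5909}}{3485}} = \sqrt{\left(-8818 - 16404\right) + \frac{\sqrt{-100 + 5909}}{3485}} = \sqrt{\left(-8818 - 16404\right) + \sqrt{5809} \cdot \frac{1}{3485}} = \sqrt{-25222 + \frac{\sqrt{5809}}{3485}}$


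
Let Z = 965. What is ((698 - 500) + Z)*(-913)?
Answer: -1061819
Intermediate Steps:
((698 - 500) + Z)*(-913) = ((698 - 500) + 965)*(-913) = (198 + 965)*(-913) = 1163*(-913) = -1061819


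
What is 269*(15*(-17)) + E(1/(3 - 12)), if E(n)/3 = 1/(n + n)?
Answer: -137217/2 ≈ -68609.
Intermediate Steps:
E(n) = 3/(2*n) (E(n) = 3/(n + n) = 3/((2*n)) = 3*(1/(2*n)) = 3/(2*n))
269*(15*(-17)) + E(1/(3 - 12)) = 269*(15*(-17)) + 3/(2*(1/(3 - 12))) = 269*(-255) + 3/(2*(1/(-9))) = -68595 + 3/(2*(-⅑)) = -68595 + (3/2)*(-9) = -68595 - 27/2 = -137217/2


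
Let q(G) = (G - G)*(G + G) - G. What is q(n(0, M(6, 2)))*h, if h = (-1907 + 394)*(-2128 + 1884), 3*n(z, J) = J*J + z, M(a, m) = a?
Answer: -4430064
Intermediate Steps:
n(z, J) = z/3 + J**2/3 (n(z, J) = (J*J + z)/3 = (J**2 + z)/3 = (z + J**2)/3 = z/3 + J**2/3)
h = 369172 (h = -1513*(-244) = 369172)
q(G) = -G (q(G) = 0*(2*G) - G = 0 - G = -G)
q(n(0, M(6, 2)))*h = -((1/3)*0 + (1/3)*6**2)*369172 = -(0 + (1/3)*36)*369172 = -(0 + 12)*369172 = -1*12*369172 = -12*369172 = -4430064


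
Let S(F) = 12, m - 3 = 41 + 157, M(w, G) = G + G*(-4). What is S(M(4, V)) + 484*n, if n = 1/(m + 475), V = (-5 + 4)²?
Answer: 2149/169 ≈ 12.716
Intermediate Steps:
V = 1 (V = (-1)² = 1)
M(w, G) = -3*G (M(w, G) = G - 4*G = -3*G)
m = 201 (m = 3 + (41 + 157) = 3 + 198 = 201)
n = 1/676 (n = 1/(201 + 475) = 1/676 ≈ 0.0014793)
S(M(4, V)) + 484*n = 12 + 484*(1/676) = 12 + 121/169 = 2149/169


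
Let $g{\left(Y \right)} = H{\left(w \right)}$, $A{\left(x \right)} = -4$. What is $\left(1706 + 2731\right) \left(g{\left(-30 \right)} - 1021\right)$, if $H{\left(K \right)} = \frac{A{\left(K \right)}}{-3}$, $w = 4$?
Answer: $-4524261$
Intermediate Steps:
$H{\left(K \right)} = \frac{4}{3}$ ($H{\left(K \right)} = - \frac{4}{-3} = \left(-4\right) \left(- \frac{1}{3}\right) = \frac{4}{3}$)
$g{\left(Y \right)} = \frac{4}{3}$
$\left(1706 + 2731\right) \left(g{\left(-30 \right)} - 1021\right) = \left(1706 + 2731\right) \left(\frac{4}{3} - 1021\right) = 4437 \left(- \frac{3059}{3}\right) = -4524261$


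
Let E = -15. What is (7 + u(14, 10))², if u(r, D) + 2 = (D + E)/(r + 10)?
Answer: 13225/576 ≈ 22.960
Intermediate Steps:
u(r, D) = -2 + (-15 + D)/(10 + r) (u(r, D) = -2 + (D - 15)/(r + 10) = -2 + (-15 + D)/(10 + r))
(7 + u(14, 10))² = (7 + (-35 + 10 - 2*14)/(10 + 14))² = (7 + (-35 + 10 - 28)/24)² = (7 + (1/24)*(-53))² = (7 - 53/24)² = (115/24)² = 13225/576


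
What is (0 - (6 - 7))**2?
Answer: 1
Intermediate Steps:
(0 - (6 - 7))**2 = (0 - 1*(-1))**2 = (0 + 1)**2 = 1**2 = 1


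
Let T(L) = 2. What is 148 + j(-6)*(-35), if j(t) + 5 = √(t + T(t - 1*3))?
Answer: 323 - 70*I ≈ 323.0 - 70.0*I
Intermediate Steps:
j(t) = -5 + √(2 + t) (j(t) = -5 + √(t + 2) = -5 + √(2 + t))
148 + j(-6)*(-35) = 148 + (-5 + √(2 - 6))*(-35) = 148 + (-5 + √(-4))*(-35) = 148 + (-5 + 2*I)*(-35) = 148 + (175 - 70*I) = 323 - 70*I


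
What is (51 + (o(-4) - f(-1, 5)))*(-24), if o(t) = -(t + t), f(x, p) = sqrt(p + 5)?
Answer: -1416 + 24*sqrt(10) ≈ -1340.1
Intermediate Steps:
f(x, p) = sqrt(5 + p)
o(t) = -2*t
(51 + (o(-4) - f(-1, 5)))*(-24) = (51 + (-2*(-4) - sqrt(5 + 5)))*(-24) = (51 + (8 - sqrt(10)))*(-24) = (59 - sqrt(10))*(-24) = -1416 + 24*sqrt(10)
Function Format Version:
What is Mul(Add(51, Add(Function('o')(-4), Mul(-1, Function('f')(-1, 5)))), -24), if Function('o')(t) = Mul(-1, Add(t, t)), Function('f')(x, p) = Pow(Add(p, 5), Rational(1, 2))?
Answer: Add(-1416, Mul(24, Pow(10, Rational(1, 2)))) ≈ -1340.1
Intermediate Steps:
Function('f')(x, p) = Pow(Add(5, p), Rational(1, 2))
Function('o')(t) = Mul(-2, t) (Function('o')(t) = Mul(-1, Mul(2, t)) = Mul(-2, t))
Mul(Add(51, Add(Function('o')(-4), Mul(-1, Function('f')(-1, 5)))), -24) = Mul(Add(51, Add(Mul(-2, -4), Mul(-1, Pow(Add(5, 5), Rational(1, 2))))), -24) = Mul(Add(51, Add(8, Mul(-1, Pow(10, Rational(1, 2))))), -24) = Mul(Add(59, Mul(-1, Pow(10, Rational(1, 2)))), -24) = Add(-1416, Mul(24, Pow(10, Rational(1, 2))))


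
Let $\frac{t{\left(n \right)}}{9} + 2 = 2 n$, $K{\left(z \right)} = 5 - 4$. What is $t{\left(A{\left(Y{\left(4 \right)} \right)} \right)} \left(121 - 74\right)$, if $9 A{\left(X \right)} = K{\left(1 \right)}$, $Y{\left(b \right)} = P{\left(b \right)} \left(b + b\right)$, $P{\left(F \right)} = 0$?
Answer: $-752$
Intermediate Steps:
$K{\left(z \right)} = 1$ ($K{\left(z \right)} = 5 - 4 = 1$)
$Y{\left(b \right)} = 0$ ($Y{\left(b \right)} = 0 \left(b + b\right) = 0 \cdot 2 b = 0$)
$A{\left(X \right)} = \frac{1}{9}$ ($A{\left(X \right)} = \frac{1}{9} \cdot 1 = \frac{1}{9}$)
$t{\left(n \right)} = -18 + 18 n$ ($t{\left(n \right)} = -18 + 9 \cdot 2 n = -18 + 18 n$)
$t{\left(A{\left(Y{\left(4 \right)} \right)} \right)} \left(121 - 74\right) = \left(-18 + 18 \cdot \frac{1}{9}\right) \left(121 - 74\right) = \left(-18 + 2\right) 47 = \left(-16\right) 47 = -752$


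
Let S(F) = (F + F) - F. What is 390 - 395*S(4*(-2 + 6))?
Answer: -5930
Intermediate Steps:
S(F) = F (S(F) = 2*F - F = F)
390 - 395*S(4*(-2 + 6)) = 390 - 1580*(-2 + 6) = 390 - 1580*4 = 390 - 395*16 = 390 - 6320 = -5930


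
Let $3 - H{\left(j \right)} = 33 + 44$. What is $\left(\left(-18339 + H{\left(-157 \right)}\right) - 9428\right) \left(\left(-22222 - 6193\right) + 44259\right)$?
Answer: $-441112804$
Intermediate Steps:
$H{\left(j \right)} = -74$ ($H{\left(j \right)} = 3 - \left(33 + 44\right) = 3 - 77 = -74$)
$\left(\left(-18339 + H{\left(-157 \right)}\right) - 9428\right) \left(\left(-22222 - 6193\right) + 44259\right) = \left(\left(-18339 - 74\right) - 9428\right) \left(\left(-22222 - 6193\right) + 44259\right) = \left(-18413 - 9428\right) \left(-28415 + 44259\right) = \left(-27841\right) 15844 = -441112804$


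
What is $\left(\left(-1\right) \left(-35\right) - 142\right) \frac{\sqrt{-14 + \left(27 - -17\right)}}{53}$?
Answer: $- \frac{107 \sqrt{30}}{53} \approx -11.058$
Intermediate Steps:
$\left(\left(-1\right) \left(-35\right) - 142\right) \frac{\sqrt{-14 + \left(27 - -17\right)}}{53} = \left(35 - 142\right) \sqrt{-14 + \left(27 + 17\right)} \frac{1}{53} = - 107 \sqrt{-14 + 44} \cdot \frac{1}{53} = - 107 \sqrt{30} \cdot \frac{1}{53} = - 107 \frac{\sqrt{30}}{53} = - \frac{107 \sqrt{30}}{53}$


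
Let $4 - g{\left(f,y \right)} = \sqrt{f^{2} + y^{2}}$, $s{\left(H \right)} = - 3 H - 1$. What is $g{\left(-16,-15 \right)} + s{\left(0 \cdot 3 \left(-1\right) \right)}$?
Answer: $3 - \sqrt{481} \approx -18.932$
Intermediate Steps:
$s{\left(H \right)} = -1 - 3 H$
$g{\left(f,y \right)} = 4 - \sqrt{f^{2} + y^{2}}$
$g{\left(-16,-15 \right)} + s{\left(0 \cdot 3 \left(-1\right) \right)} = \left(4 - \sqrt{\left(-16\right)^{2} + \left(-15\right)^{2}}\right) - \left(1 + 3 \cdot 0 \cdot 3 \left(-1\right)\right) = \left(4 - \sqrt{256 + 225}\right) - \left(1 + 3 \cdot 0 \left(-1\right)\right) = \left(4 - \sqrt{481}\right) - 1 = 3 - \sqrt{481}$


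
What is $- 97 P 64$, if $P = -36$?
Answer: $223488$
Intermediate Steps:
$- 97 P 64 = \left(-97\right) \left(-36\right) 64 = 3492 \cdot 64 = 223488$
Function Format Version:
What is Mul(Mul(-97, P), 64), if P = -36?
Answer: 223488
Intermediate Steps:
Mul(Mul(-97, P), 64) = Mul(Mul(-97, -36), 64) = Mul(3492, 64) = 223488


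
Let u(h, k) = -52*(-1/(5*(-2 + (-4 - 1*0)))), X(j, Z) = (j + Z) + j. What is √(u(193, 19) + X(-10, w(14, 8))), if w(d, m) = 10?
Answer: 4*I*√165/15 ≈ 3.4254*I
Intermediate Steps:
X(j, Z) = Z + 2*j (X(j, Z) = (Z + j) + j = Z + 2*j)
u(h, k) = -26/15 (u(h, k) = -52*(-1/(5*(-2 + (-4 + 0)))) = -52*(-1/(5*(-2 - 4))) = -52/((-5*(-6))) = -52/30 = -52*1/30 = -26/15)
√(u(193, 19) + X(-10, w(14, 8))) = √(-26/15 + (10 + 2*(-10))) = √(-26/15 + (10 - 20)) = √(-26/15 - 10) = √(-176/15) = 4*I*√165/15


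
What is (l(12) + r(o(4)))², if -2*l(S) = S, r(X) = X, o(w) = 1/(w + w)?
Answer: 2209/64 ≈ 34.516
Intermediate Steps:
o(w) = 1/(2*w)
l(S) = -S/2
(l(12) + r(o(4)))² = (-½*12 + (½)/4)² = (-6 + (½)*(¼))² = (-6 + ⅛)² = (-47/8)² = 2209/64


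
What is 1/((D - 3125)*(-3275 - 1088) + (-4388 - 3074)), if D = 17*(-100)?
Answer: 1/21044013 ≈ 4.7519e-8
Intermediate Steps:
D = -1700
1/((D - 3125)*(-3275 - 1088) + (-4388 - 3074)) = 1/((-1700 - 3125)*(-3275 - 1088) + (-4388 - 3074)) = 1/(-4825*(-4363) - 7462) = 1/(21051475 - 7462) = 1/21044013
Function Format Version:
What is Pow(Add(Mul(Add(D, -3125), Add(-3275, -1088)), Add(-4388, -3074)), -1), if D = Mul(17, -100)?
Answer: Rational(1, 21044013) ≈ 4.7519e-8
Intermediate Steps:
D = -1700
Pow(Add(Mul(Add(D, -3125), Add(-3275, -1088)), Add(-4388, -3074)), -1) = Pow(Add(Mul(Add(-1700, -3125), Add(-3275, -1088)), Add(-4388, -3074)), -1) = Pow(Add(Mul(-4825, -4363), -7462), -1) = Pow(Add(21051475, -7462), -1) = Pow(21044013, -1) = Rational(1, 21044013)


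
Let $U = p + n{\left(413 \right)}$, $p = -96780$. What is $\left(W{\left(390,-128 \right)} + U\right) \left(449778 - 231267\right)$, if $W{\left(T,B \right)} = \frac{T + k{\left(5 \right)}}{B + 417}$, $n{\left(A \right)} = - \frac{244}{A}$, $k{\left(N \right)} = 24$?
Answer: $- \frac{2524079557658934}{119357} \approx -2.1147 \cdot 10^{10}$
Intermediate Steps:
$W{\left(T,B \right)} = \frac{24 + T}{417 + B}$ ($W{\left(T,B \right)} = \frac{T + 24}{B + 417} = \frac{24 + T}{417 + B}$)
$U = - \frac{39970384}{413}$ ($U = -96780 - \frac{244}{413} = - \frac{39970384}{413} \approx -96781.0$)
$\left(W{\left(390,-128 \right)} + U\right) \left(449778 - 231267\right) = \left(\frac{24 + 390}{417 - 128} - \frac{39970384}{413}\right) \left(449778 - 231267\right) = \left(\frac{1}{289} \cdot 414 - \frac{39970384}{413}\right) 218511 = \left(\frac{414}{289} - \frac{39970384}{413}\right) 218511 = \left(- \frac{11551269994}{119357}\right) 218511 = - \frac{2524079557658934}{119357}$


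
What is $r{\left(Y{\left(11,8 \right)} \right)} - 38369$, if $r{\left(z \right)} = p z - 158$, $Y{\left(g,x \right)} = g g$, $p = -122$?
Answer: $-53289$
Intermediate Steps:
$Y{\left(g,x \right)} = g^{2}$
$r{\left(z \right)} = -158 - 122 z$ ($r{\left(z \right)} = - 122 z - 158 = -158 - 122 z$)
$r{\left(Y{\left(11,8 \right)} \right)} - 38369 = \left(-158 - 122 \cdot 11^{2}\right) - 38369 = \left(-158 - 14762\right) - 38369 = -14920 - 38369 = -53289$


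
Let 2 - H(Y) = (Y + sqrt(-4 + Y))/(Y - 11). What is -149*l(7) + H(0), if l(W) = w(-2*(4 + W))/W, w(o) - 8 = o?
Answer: 300 + 2*I/11 ≈ 300.0 + 0.18182*I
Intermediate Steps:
w(o) = 8 + o
H(Y) = 2 - (Y + sqrt(-4 + Y))/(-11 + Y) (H(Y) = 2 - (Y + sqrt(-4 + Y))/(Y - 11) = 2 - (Y + sqrt(-4 + Y))/(-11 + Y))
l(W) = -2 (l(W) = (8 - 2*(4 + W))/W = (8 + (-8 - 2*W))/W = (-2*W)/W = -2)
-149*l(7) + H(0) = -149*(-2) + (-22 + 0 - sqrt(-4 + 0))/(-11 + 0) = 298 + (-22 + 0 - sqrt(-4))/(-11) = 298 - (-22 + 0 - 2*I)/11 = 298 - (-22 - 2*I)/11 = 298 + (2 + 2*I/11) = 300 + 2*I/11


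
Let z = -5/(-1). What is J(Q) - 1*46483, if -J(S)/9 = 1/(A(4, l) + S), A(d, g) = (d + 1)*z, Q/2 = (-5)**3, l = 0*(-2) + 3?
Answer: -1162074/25 ≈ -46483.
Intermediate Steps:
l = 3 (l = 0 + 3 = 3)
z = 5 (z = -5*(-1) = 5)
Q = -250 (Q = 2*(-5)**3 = 2*(-125) = -250)
A(d, g) = 5 + 5*d (A(d, g) = (d + 1)*5 = (1 + d)*5 = 5 + 5*d)
J(S) = -9/(25 + S) (J(S) = -9/((5 + 5*4) + S) = -9/((5 + 20) + S) = -9/(25 + S))
J(Q) - 1*46483 = -9/(25 - 250) - 1*46483 = -9/(-225) - 46483 = -9*(-1/225) - 46483 = 1/25 - 46483 = -1162074/25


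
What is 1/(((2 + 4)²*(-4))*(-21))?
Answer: 1/3024 ≈ 0.00033069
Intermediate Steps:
1/(((2 + 4)²*(-4))*(-21)) = 1/((6²*(-4))*(-21)) = 1/((36*(-4))*(-21)) = 1/(-144*(-21)) = 1/3024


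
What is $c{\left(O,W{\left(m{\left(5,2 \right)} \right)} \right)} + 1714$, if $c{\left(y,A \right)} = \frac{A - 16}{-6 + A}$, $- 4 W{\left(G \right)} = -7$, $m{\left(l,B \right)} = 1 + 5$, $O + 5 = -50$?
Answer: $\frac{29195}{17} \approx 1717.4$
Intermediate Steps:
$O = -55$ ($O = -5 - 50 = -55$)
$m{\left(l,B \right)} = 6$
$W{\left(G \right)} = \frac{7}{4}$ ($W{\left(G \right)} = \left(- \frac{1}{4}\right) \left(-7\right) = \frac{7}{4}$)
$c{\left(y,A \right)} = \frac{-16 + A}{-6 + A}$
$c{\left(O,W{\left(m{\left(5,2 \right)} \right)} \right)} + 1714 = \frac{-16 + \frac{7}{4}}{-6 + \frac{7}{4}} + 1714 = \frac{1}{- \frac{17}{4}} \left(- \frac{57}{4}\right) + 1714 = \left(- \frac{4}{17}\right) \left(- \frac{57}{4}\right) + 1714 = \frac{57}{17} + 1714 = \frac{29195}{17}$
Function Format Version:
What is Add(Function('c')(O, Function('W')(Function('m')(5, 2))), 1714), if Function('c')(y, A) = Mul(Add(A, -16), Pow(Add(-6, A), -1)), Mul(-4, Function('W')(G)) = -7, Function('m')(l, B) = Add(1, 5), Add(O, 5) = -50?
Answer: Rational(29195, 17) ≈ 1717.4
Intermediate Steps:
O = -55 (O = Add(-5, -50) = -55)
Function('m')(l, B) = 6
Function('W')(G) = Rational(7, 4) (Function('W')(G) = Mul(Rational(-1, 4), -7) = Rational(7, 4))
Function('c')(y, A) = Mul(Pow(Add(-6, A), -1), Add(-16, A)) (Function('c')(y, A) = Mul(Add(-16, A), Pow(Add(-6, A), -1)) = Mul(Pow(Add(-6, A), -1), Add(-16, A)))
Add(Function('c')(O, Function('W')(Function('m')(5, 2))), 1714) = Add(Mul(Pow(Add(-6, Rational(7, 4)), -1), Add(-16, Rational(7, 4))), 1714) = Add(Mul(Pow(Rational(-17, 4), -1), Rational(-57, 4)), 1714) = Add(Mul(Rational(-4, 17), Rational(-57, 4)), 1714) = Add(Rational(57, 17), 1714) = Rational(29195, 17)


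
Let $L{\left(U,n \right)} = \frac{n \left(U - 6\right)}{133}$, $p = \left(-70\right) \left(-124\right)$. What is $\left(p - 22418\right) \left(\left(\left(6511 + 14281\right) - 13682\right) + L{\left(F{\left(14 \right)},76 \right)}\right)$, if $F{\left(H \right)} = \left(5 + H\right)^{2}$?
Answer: $- \frac{703248220}{7} \approx -1.0046 \cdot 10^{8}$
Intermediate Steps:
$p = 8680$
$L{\left(U,n \right)} = \frac{n \left(-6 + U\right)}{133}$ ($L{\left(U,n \right)} = n \left(-6 + U\right) \frac{1}{133} = \frac{n \left(-6 + U\right)}{133}$)
$\left(p - 22418\right) \left(\left(\left(6511 + 14281\right) - 13682\right) + L{\left(F{\left(14 \right)},76 \right)}\right) = \left(8680 - 22418\right) \left(\left(\left(6511 + 14281\right) - 13682\right) + \frac{1}{133} \cdot 76 \left(-6 + \left(5 + 14\right)^{2}\right)\right) = - 13738 \left(\left(20792 - 13682\right) + \frac{1}{133} \cdot 76 \left(-6 + 19^{2}\right)\right) = - 13738 \left(7110 + \frac{1}{133} \cdot 76 \left(-6 + 361\right)\right) = - 13738 \left(7110 + \frac{1}{133} \cdot 76 \cdot 355\right) = - 13738 \left(7110 + \frac{1420}{7}\right) = \left(-13738\right) \frac{51190}{7} = - \frac{703248220}{7}$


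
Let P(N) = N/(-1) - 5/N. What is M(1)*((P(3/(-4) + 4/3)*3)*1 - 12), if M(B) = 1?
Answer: -1105/28 ≈ -39.464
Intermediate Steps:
P(N) = -N - 5/N (P(N) = N*(-1) - 5/N = -N - 5/N)
M(1)*((P(3/(-4) + 4/3)*3)*1 - 12) = 1*(((-(3/(-4) + 4/3) - 5/(3/(-4) + 4/3))*3)*1 - 12) = 1*(((-(3*(-1/4) + 4*(1/3)) - 5/(3*(-1/4) + 4*(1/3)))*3)*1 - 12) = 1*(((-(-3/4 + 4/3) - 5/(-3/4 + 4/3))*3)*1 - 12) = 1*(((-1*7/12 - 5/7/12)*3)*1 - 12) = 1*(((-7/12 - 5*12/7)*3)*1 - 12) = 1*(((-7/12 - 60/7)*3)*1 - 12) = 1*(-769/84*3*1 - 12) = 1*(-769/28*1 - 12) = 1*(-769/28 - 12) = 1*(-1105/28) = -1105/28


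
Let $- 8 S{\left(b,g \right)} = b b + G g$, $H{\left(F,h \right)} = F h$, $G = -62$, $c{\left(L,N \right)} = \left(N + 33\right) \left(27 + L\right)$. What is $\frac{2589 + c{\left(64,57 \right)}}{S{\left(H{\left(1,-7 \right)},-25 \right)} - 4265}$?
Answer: $- \frac{86232}{35719} \approx -2.4142$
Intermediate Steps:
$c{\left(L,N \right)} = \left(27 + L\right) \left(33 + N\right)$ ($c{\left(L,N \right)} = \left(33 + N\right) \left(27 + L\right) = \left(27 + L\right) \left(33 + N\right)$)
$S{\left(b,g \right)} = - \frac{b^{2}}{8} + \frac{31 g}{4}$ ($S{\left(b,g \right)} = - \frac{b b - 62 g}{8} = - \frac{b^{2} - 62 g}{8} = - \frac{b^{2}}{8} + \frac{31 g}{4}$)
$\frac{2589 + c{\left(64,57 \right)}}{S{\left(H{\left(1,-7 \right)},-25 \right)} - 4265} = \frac{2589 + \left(891 + 27 \cdot 57 + 33 \cdot 64 + 64 \cdot 57\right)}{\left(- \frac{\left(1 \left(-7\right)\right)^{2}}{8} + \frac{31}{4} \left(-25\right)\right) - 4265} = \frac{2589 + \left(891 + 1539 + 2112 + 3648\right)}{\left(- \frac{\left(-7\right)^{2}}{8} - \frac{775}{4}\right) - 4265} = \frac{2589 + 8190}{\left(\left(- \frac{1}{8}\right) 49 - \frac{775}{4}\right) - 4265} = \frac{10779}{\left(- \frac{49}{8} - \frac{775}{4}\right) - 4265} = \frac{10779}{- \frac{1599}{8} - 4265} = \frac{10779}{- \frac{35719}{8}} = 10779 \left(- \frac{8}{35719}\right) = - \frac{86232}{35719}$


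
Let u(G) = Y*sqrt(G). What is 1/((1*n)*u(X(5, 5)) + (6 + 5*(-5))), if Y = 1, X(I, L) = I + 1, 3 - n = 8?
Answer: -19/211 + 5*sqrt(6)/211 ≈ -0.032003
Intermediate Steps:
n = -5 (n = 3 - 1*8 = 3 - 8 = -5)
X(I, L) = 1 + I
u(G) = sqrt(G) (u(G) = 1*sqrt(G) = sqrt(G))
1/((1*n)*u(X(5, 5)) + (6 + 5*(-5))) = 1/((1*(-5))*sqrt(1 + 5) + (6 + 5*(-5))) = 1/(-5*sqrt(6) + (6 - 25)) = 1/(-5*sqrt(6) - 19) = 1/(-19 - 5*sqrt(6))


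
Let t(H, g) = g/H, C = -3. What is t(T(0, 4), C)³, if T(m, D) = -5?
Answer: 27/125 ≈ 0.21600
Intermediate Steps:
t(T(0, 4), C)³ = (-3/(-5))³ = (-3*(-⅕))³ = (⅗)³ = 27/125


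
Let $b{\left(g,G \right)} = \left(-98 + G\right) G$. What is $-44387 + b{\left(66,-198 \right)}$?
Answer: $14221$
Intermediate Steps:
$b{\left(g,G \right)} = G \left(-98 + G\right)$
$-44387 + b{\left(66,-198 \right)} = -44387 - 198 \left(-98 - 198\right) = -44387 - -58608 = -44387 + 58608 = 14221$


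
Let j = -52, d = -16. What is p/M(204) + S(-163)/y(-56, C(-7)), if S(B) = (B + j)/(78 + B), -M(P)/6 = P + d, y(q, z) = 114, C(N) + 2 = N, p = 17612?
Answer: -710074/45543 ≈ -15.591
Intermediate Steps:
C(N) = -2 + N
M(P) = 96 - 6*P (M(P) = -6*(P - 16) = -6*(-16 + P) = 96 - 6*P)
S(B) = (-52 + B)/(78 + B) (S(B) = (B - 52)/(78 + B) = (-52 + B)/(78 + B))
p/M(204) + S(-163)/y(-56, C(-7)) = 17612/(96 - 6*204) + ((-52 - 163)/(78 - 163))/114 = 17612/(96 - 1224) + (-215/(-85))*(1/114) = 17612/(-1128) - 1/85*(-215)*(1/114) = 17612*(-1/1128) + (43/17)*(1/114) = -4403/282 + 43/1938 = -710074/45543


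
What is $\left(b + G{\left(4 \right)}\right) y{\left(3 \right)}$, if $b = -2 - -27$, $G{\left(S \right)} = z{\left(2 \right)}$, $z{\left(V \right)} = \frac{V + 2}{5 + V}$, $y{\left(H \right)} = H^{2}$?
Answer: $\frac{1611}{7} \approx 230.14$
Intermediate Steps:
$z{\left(V \right)} = \frac{2 + V}{5 + V}$
$G{\left(S \right)} = \frac{4}{7}$ ($G{\left(S \right)} = \frac{2 + 2}{5 + 2} = \frac{1}{7} \cdot 4 = \frac{4}{7}$)
$b = 25$ ($b = -2 + 27 = 25$)
$\left(b + G{\left(4 \right)}\right) y{\left(3 \right)} = \left(25 + \frac{4}{7}\right) 3^{2} = \frac{179}{7} \cdot 9 = \frac{1611}{7}$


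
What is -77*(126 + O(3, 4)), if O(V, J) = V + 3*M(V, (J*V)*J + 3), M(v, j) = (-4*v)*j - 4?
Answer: 132363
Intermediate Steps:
M(v, j) = -4 - 4*j*v (M(v, j) = -4*j*v - 4 = -4 - 4*j*v)
O(V, J) = -12 + V - 12*V*(3 + V*J²) (O(V, J) = V + 3*(-4 - 4*((J*V)*J + 3)*V) = V + 3*(-4 - 4*(V*J² + 3)*V) = V + 3*(-4 - 4*(3 + V*J²)*V) = V + 3*(-4 - 4*V*(3 + V*J²)) = V + (-12 - 12*V*(3 + V*J²)) = -12 + V - 12*V*(3 + V*J²))
-77*(126 + O(3, 4)) = -77*(126 + (-12 + 3 - 12*3*(3 + 3*4²))) = -77*(126 + (-12 + 3 - 12*3*(3 + 3*16))) = -77*(126 + (-12 + 3 - 12*3*(3 + 48))) = -77*(126 + (-12 + 3 - 12*3*51)) = -77*(126 + (-12 + 3 - 1836)) = -77*(126 - 1845) = -77*(-1719) = 132363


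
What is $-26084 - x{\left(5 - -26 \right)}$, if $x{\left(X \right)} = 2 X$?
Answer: $-26146$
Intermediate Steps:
$-26084 - x{\left(5 - -26 \right)} = -26084 - 2 \left(5 - -26\right) = -26084 - 2 \left(5 + 26\right) = -26084 - 2 \cdot 31 = -26084 - 62 = -26146$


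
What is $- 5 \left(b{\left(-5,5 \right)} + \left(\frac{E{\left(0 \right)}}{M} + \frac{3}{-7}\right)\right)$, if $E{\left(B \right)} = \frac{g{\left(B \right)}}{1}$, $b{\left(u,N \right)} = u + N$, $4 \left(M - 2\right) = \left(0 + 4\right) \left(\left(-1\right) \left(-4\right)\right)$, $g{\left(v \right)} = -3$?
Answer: $\frac{65}{14} \approx 4.6429$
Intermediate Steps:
$M = 6$ ($M = 2 + \frac{\left(0 + 4\right) \left(\left(-1\right) \left(-4\right)\right)}{4} = 2 + \frac{4 \cdot 4}{4} = 2 + \frac{1}{4} \cdot 16 = 2 + 4 = 6$)
$b{\left(u,N \right)} = N + u$
$E{\left(B \right)} = -3$ ($E{\left(B \right)} = - \frac{3}{1} = \left(-3\right) 1 = -3$)
$- 5 \left(b{\left(-5,5 \right)} + \left(\frac{E{\left(0 \right)}}{M} + \frac{3}{-7}\right)\right) = - 5 \left(\left(5 - 5\right) + \left(- \frac{3}{6} + \frac{3}{-7}\right)\right) = - 5 \left(0 + \left(\left(-3\right) \frac{1}{6} + 3 \left(- \frac{1}{7}\right)\right)\right) = - 5 \left(0 - \frac{13}{14}\right) = \left(-5\right) \left(- \frac{13}{14}\right) = \frac{65}{14}$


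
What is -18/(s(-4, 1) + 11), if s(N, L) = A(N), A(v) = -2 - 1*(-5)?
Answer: -9/7 ≈ -1.2857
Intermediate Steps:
A(v) = 3 (A(v) = -2 + 5 = 3)
s(N, L) = 3
-18/(s(-4, 1) + 11) = -18/(3 + 11) = -18/14 = -18*1/14 = -9/7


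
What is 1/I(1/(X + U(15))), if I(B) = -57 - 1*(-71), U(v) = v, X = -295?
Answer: 1/14 ≈ 0.071429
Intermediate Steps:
I(B) = 14 (I(B) = -57 + 71 = 14)
1/I(1/(X + U(15))) = 1/14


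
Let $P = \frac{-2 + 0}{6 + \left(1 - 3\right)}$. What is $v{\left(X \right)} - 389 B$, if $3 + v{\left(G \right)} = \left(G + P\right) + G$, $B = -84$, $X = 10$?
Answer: $\frac{65385}{2} \approx 32693.0$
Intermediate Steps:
$P = - \frac{1}{2}$ ($P = - \frac{2}{6 + \left(1 - 3\right)} = - \frac{2}{6 - 2} = - \frac{2}{4} = \left(-2\right) \frac{1}{4} = - \frac{1}{2} \approx -0.5$)
$v{\left(G \right)} = - \frac{7}{2} + 2 G$ ($v{\left(G \right)} = -3 + \left(\left(G - \frac{1}{2}\right) + G\right) = -3 + \left(\left(- \frac{1}{2} + G\right) + G\right) = -3 + \left(- \frac{1}{2} + 2 G\right) = - \frac{7}{2} + 2 G$)
$v{\left(X \right)} - 389 B = \left(- \frac{7}{2} + 2 \cdot 10\right) - -32676 = \left(- \frac{7}{2} + 20\right) + 32676 = \frac{33}{2} + 32676 = \frac{65385}{2}$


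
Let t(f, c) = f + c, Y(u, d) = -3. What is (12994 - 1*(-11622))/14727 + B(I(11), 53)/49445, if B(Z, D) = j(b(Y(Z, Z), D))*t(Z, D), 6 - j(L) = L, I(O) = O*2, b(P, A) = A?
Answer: 233045089/145635303 ≈ 1.6002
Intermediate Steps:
I(O) = 2*O
t(f, c) = c + f
j(L) = 6 - L
B(Z, D) = (6 - D)*(D + Z)
(12994 - 1*(-11622))/14727 + B(I(11), 53)/49445 = (12994 - 1*(-11622))/14727 - (-6 + 53)*(53 + 2*11)/49445 = (12994 + 11622)*(1/14727) - 1*47*(53 + 22)*(1/49445) = 24616*(1/14727) - 1*47*75*(1/49445) = 24616/14727 - 3525*1/49445 = 24616/14727 - 705/9889 = 233045089/145635303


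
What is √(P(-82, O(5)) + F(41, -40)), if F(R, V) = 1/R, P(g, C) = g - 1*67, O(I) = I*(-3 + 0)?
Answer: 2*I*√62607/41 ≈ 12.206*I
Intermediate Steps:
O(I) = -3*I (O(I) = I*(-3) = -3*I)
P(g, C) = -67 + g (P(g, C) = g - 67 = -67 + g)
√(P(-82, O(5)) + F(41, -40)) = √((-67 - 82) + 1/41) = √(-149 + 1/41) = √(-6108/41) = 2*I*√62607/41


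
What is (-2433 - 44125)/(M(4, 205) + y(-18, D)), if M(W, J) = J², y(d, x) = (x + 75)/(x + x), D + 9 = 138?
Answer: -2001994/1807109 ≈ -1.1078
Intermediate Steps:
D = 129 (D = -9 + 138 = 129)
y(d, x) = (75 + x)/(2*x) (y(d, x) = (75 + x)/((2*x)) = (75 + x)*(1/(2*x)) = (75 + x)/(2*x))
(-2433 - 44125)/(M(4, 205) + y(-18, D)) = (-2433 - 44125)/(205² + (½)*(75 + 129)/129) = -46558/(42025 + (½)*(1/129)*204) = -46558/(42025 + 34/43) = -46558/1807109/43 = -46558*43/1807109 = -2001994/1807109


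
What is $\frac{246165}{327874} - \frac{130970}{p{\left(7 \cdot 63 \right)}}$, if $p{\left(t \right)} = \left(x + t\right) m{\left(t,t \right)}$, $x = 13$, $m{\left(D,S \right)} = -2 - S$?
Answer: $\frac{46225427455}{32971337314} \approx 1.402$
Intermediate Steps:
$p{\left(t \right)} = \left(-2 - t\right) \left(13 + t\right)$ ($p{\left(t \right)} = \left(13 + t\right) \left(-2 - t\right) = \left(-2 - t\right) \left(13 + t\right)$)
$\frac{246165}{327874} - \frac{130970}{p{\left(7 \cdot 63 \right)}} = \frac{246165}{327874} - \frac{130970}{\left(-1\right) \left(2 + 7 \cdot 63\right) \left(13 + 7 \cdot 63\right)} = 246165 \cdot \frac{1}{327874} - \frac{130970}{\left(-1\right) \left(2 + 441\right) \left(13 + 441\right)} = \frac{246165}{327874} - \frac{130970}{\left(-1\right) 443 \cdot 454} = \frac{246165}{327874} - \frac{130970}{-201122} = \frac{246165}{327874} - - \frac{65485}{100561} = \frac{246165}{327874} + \frac{65485}{100561} = \frac{46225427455}{32971337314}$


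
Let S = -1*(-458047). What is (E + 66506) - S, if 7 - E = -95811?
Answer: -295723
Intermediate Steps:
E = 95818 (E = 7 - 1*(-95811) = 7 + 95811 = 95818)
S = 458047
(E + 66506) - S = (95818 + 66506) - 1*458047 = 162324 - 458047 = -295723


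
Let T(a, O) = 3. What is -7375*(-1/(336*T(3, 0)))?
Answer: 7375/1008 ≈ 7.3165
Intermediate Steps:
-7375*(-1/(336*T(3, 0))) = -7375/(-21*16*3) = -7375/((-336*3)) = -7375/(-1008) = -7375*(-1/1008) = 7375/1008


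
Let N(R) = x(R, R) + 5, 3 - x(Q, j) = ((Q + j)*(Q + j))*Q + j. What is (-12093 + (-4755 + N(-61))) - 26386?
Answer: 864759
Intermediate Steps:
x(Q, j) = 3 - j - Q*(Q + j)² (x(Q, j) = 3 - (((Q + j)*(Q + j))*Q + j) = 3 - ((Q + j)²*Q + j) = 3 - (Q*(Q + j)² + j) = 3 - (j + Q*(Q + j)²) = 3 + (-j - Q*(Q + j)²) = 3 - j - Q*(Q + j)²)
N(R) = 8 - R - 4*R³ (N(R) = (3 - R - R*(R + R)²) + 5 = (3 - R - R*(2*R)²) + 5 = (3 - R - R*4*R²) + 5 = (3 - R - 4*R³) + 5 = 8 - R - 4*R³)
(-12093 + (-4755 + N(-61))) - 26386 = (-12093 + (-4755 + (8 - 1*(-61) - 4*(-61)³))) - 26386 = (-12093 + (-4755 + (8 + 61 - 4*(-226981)))) - 26386 = (-12093 + (-4755 + (8 + 61 + 907924))) - 26386 = (-12093 + (-4755 + 907993)) - 26386 = (-12093 + 903238) - 26386 = 891145 - 26386 = 864759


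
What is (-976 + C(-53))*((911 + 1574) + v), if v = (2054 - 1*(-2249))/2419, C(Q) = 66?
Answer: -5474121380/2419 ≈ -2.2630e+6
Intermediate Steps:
v = 4303/2419 (v = (2054 + 2249)*(1/2419) = 4303*(1/2419) = 4303/2419 ≈ 1.7788)
(-976 + C(-53))*((911 + 1574) + v) = (-976 + 66)*((911 + 1574) + 4303/2419) = -910*(2485 + 4303/2419) = -910*6015518/2419 = -5474121380/2419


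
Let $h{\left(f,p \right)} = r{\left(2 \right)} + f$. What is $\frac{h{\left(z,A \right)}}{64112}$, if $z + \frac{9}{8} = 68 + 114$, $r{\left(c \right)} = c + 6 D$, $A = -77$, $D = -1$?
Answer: $\frac{1415}{512896} \approx 0.0027588$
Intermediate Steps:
$r{\left(c \right)} = -6 + c$ ($r{\left(c \right)} = c + 6 \left(-1\right) = c - 6 = -6 + c$)
$z = \frac{1447}{8}$ ($z = - \frac{9}{8} + \left(68 + 114\right) = - \frac{9}{8} + 182 = \frac{1447}{8} \approx 180.88$)
$h{\left(f,p \right)} = -4 + f$ ($h{\left(f,p \right)} = \left(-6 + 2\right) + f = -4 + f$)
$\frac{h{\left(z,A \right)}}{64112} = \frac{-4 + \frac{1447}{8}}{64112} = \frac{1415}{8} \cdot \frac{1}{64112} = \frac{1415}{512896}$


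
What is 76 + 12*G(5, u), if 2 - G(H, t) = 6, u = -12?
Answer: 28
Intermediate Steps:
G(H, t) = -4 (G(H, t) = 2 - 1*6 = 2 - 6 = -4)
76 + 12*G(5, u) = 76 + 12*(-4) = 76 - 48 = 28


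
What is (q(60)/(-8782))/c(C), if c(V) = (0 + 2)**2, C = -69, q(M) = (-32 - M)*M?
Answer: 690/4391 ≈ 0.15714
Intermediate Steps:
q(M) = M*(-32 - M)
c(V) = 4 (c(V) = 2**2 = 4)
(q(60)/(-8782))/c(C) = (-1*60*(32 + 60)/(-8782))/4 = (-1*60*92*(-1/8782))*(1/4) = -5520*(-1/8782)*(1/4) = (2760/4391)*(1/4) = 690/4391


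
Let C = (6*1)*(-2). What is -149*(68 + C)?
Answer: -8344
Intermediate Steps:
C = -12 (C = 6*(-2) = -12)
-149*(68 + C) = -149*(68 - 12) = -149*56 = -8344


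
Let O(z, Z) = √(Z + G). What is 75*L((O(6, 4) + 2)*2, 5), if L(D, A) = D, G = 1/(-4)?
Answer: 300 + 75*√15 ≈ 590.47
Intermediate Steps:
G = -¼ ≈ -0.25000
O(z, Z) = √(-¼ + Z) (O(z, Z) = √(Z - ¼) = √(-¼ + Z))
75*L((O(6, 4) + 2)*2, 5) = 75*((√(-1 + 4*4)/2 + 2)*2) = 75*((√(-1 + 16)/2 + 2)*2) = 75*((√15/2 + 2)*2) = 75*((2 + √15/2)*2) = 75*(4 + √15) = 300 + 75*√15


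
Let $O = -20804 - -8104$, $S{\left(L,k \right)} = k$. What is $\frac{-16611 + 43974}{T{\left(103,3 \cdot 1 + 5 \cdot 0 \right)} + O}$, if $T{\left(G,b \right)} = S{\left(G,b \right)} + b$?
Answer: $- \frac{27363}{12694} \approx -2.1556$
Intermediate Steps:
$T{\left(G,b \right)} = 2 b$ ($T{\left(G,b \right)} = b + b = 2 b$)
$O = -12700$ ($O = -20804 + 8104 = -12700$)
$\frac{-16611 + 43974}{T{\left(103,3 \cdot 1 + 5 \cdot 0 \right)} + O} = \frac{-16611 + 43974}{2 \left(3 \cdot 1 + 5 \cdot 0\right) - 12700} = \frac{27363}{2 \left(3 + 0\right) - 12700} = \frac{27363}{2 \cdot 3 - 12700} = \frac{27363}{6 - 12700} = \frac{27363}{-12694} = 27363 \left(- \frac{1}{12694}\right) = - \frac{27363}{12694}$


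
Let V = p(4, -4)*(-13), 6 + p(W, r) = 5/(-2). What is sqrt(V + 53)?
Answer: sqrt(654)/2 ≈ 12.787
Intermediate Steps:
p(W, r) = -17/2 (p(W, r) = -6 + 5/(-2) = -6 + 5*(-1/2) = -6 - 5/2 = -17/2)
V = 221/2 (V = -17/2*(-13) = 221/2 ≈ 110.50)
sqrt(V + 53) = sqrt(221/2 + 53) = sqrt(327/2) = sqrt(654)/2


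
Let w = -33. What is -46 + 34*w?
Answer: -1168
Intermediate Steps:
-46 + 34*w = -46 + 34*(-33) = -46 - 1122 = -1168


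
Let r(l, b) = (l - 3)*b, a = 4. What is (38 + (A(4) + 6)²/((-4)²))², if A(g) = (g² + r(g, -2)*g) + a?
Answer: 54289/16 ≈ 3393.1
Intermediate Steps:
r(l, b) = b*(-3 + l) (r(l, b) = (-3 + l)*b = b*(-3 + l))
A(g) = 4 + g² + g*(6 - 2*g) (A(g) = (g² + (-2*(-3 + g))*g) + 4 = (g² + (6 - 2*g)*g) + 4 = (g² + g*(6 - 2*g)) + 4 = 4 + g² + g*(6 - 2*g))
(38 + (A(4) + 6)²/((-4)²))² = (38 + ((4 - 1*4² + 6*4) + 6)²/((-4)²))² = (38 + ((4 - 1*16 + 24) + 6)²/16)² = (38 + ((4 - 16 + 24) + 6)²*(1/16))² = (38 + (12 + 6)²*(1/16))² = (38 + 18²*(1/16))² = (38 + 324*(1/16))² = (38 + 81/4)² = (233/4)² = 54289/16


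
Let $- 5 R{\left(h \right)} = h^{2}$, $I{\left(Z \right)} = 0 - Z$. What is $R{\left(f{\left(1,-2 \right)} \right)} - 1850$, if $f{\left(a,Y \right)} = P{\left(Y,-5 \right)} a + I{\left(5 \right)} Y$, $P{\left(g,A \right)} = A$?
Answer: $-1855$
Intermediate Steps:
$I{\left(Z \right)} = - Z$
$f{\left(a,Y \right)} = - 5 Y - 5 a$ ($f{\left(a,Y \right)} = - 5 a + \left(-1\right) 5 Y = - 5 a - 5 Y = - 5 Y - 5 a$)
$R{\left(h \right)} = - \frac{h^{2}}{5}$
$R{\left(f{\left(1,-2 \right)} \right)} - 1850 = - \frac{\left(\left(-5\right) \left(-2\right) - 5\right)^{2}}{5} - 1850 = - \frac{\left(10 - 5\right)^{2}}{5} - 1850 = - \frac{5^{2}}{5} - 1850 = \left(- \frac{1}{5}\right) 25 - 1850 = -5 - 1850 = -1855$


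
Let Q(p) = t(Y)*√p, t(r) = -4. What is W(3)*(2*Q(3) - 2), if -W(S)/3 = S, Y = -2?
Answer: 18 + 72*√3 ≈ 142.71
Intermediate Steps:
W(S) = -3*S
Q(p) = -4*√p
W(3)*(2*Q(3) - 2) = (-3*3)*(2*(-4*√3) - 2) = -9*(-8*√3 - 2) = -9*(-2 - 8*√3) = 18 + 72*√3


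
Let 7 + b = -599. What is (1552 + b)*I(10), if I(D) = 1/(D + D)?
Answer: 473/10 ≈ 47.300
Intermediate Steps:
b = -606 (b = -7 - 599 = -606)
I(D) = 1/(2*D)
(1552 + b)*I(10) = (1552 - 606)*((1/2)/10) = 946*((1/2)*(1/10)) = 946*(1/20) = 473/10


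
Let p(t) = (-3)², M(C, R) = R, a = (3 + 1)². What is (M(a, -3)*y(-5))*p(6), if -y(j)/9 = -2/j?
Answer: 486/5 ≈ 97.200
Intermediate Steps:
a = 16 (a = 4² = 16)
p(t) = 9
y(j) = 18/j (y(j) = -(-18)/j = 18/j)
(M(a, -3)*y(-5))*p(6) = -54/(-5)*9 = -54*(-1)/5*9 = -3*(-18/5)*9 = (54/5)*9 = 486/5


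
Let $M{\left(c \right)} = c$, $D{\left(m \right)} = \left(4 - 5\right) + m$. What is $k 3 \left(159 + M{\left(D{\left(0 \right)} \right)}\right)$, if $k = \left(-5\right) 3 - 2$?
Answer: $-8058$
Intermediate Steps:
$D{\left(m \right)} = -1 + m$
$k = -17$ ($k = -15 - 2 = -17$)
$k 3 \left(159 + M{\left(D{\left(0 \right)} \right)}\right) = \left(-17\right) 3 \left(159 + \left(-1 + 0\right)\right) = - 51 \left(159 - 1\right) = \left(-51\right) 158 = -8058$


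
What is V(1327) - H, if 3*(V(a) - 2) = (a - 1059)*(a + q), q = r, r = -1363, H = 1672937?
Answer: -1676151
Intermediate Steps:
q = -1363
V(a) = 2 + (-1363 + a)*(-1059 + a)/3 (V(a) = 2 + ((a - 1059)*(a - 1363))/3 = 2 + ((-1059 + a)*(-1363 + a))/3 = 2 + ((-1363 + a)*(-1059 + a))/3 = 2 + (-1363 + a)*(-1059 + a)/3)
V(1327) - H = (481141 - 2422/3*1327 + (⅓)*1327²) - 1*1672937 = (481141 - 3213994/3 + (⅓)*1760929) - 1672937 = (481141 - 3213994/3 + 1760929/3) - 1672937 = -3214 - 1672937 = -1676151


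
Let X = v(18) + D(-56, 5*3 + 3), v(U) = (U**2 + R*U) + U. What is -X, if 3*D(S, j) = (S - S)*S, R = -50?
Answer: 558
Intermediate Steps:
v(U) = U**2 - 49*U (v(U) = (U**2 - 50*U) + U = U**2 - 49*U)
D(S, j) = 0 (D(S, j) = ((S - S)*S)/3 = (0*S)/3 = (1/3)*0 = 0)
X = -558 (X = 18*(-49 + 18) + 0 = 18*(-31) + 0 = -558 + 0 = -558)
-X = -1*(-558) = 558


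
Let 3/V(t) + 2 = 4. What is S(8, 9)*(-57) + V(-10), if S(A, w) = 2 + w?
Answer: -1251/2 ≈ -625.50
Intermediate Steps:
V(t) = 3/2 (V(t) = 3/(-2 + 4) = 3/2)
S(8, 9)*(-57) + V(-10) = (2 + 9)*(-57) + 3/2 = 11*(-57) + 3/2 = -627 + 3/2 = -1251/2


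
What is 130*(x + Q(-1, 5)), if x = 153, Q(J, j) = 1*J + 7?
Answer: 20670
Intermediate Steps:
Q(J, j) = 7 + J (Q(J, j) = J + 7 = 7 + J)
130*(x + Q(-1, 5)) = 130*(153 + (7 - 1)) = 130*(153 + 6) = 130*159 = 20670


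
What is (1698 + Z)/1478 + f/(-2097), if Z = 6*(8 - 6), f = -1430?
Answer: 2849705/1549683 ≈ 1.8389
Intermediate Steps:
Z = 12 (Z = 6*2 = 12)
(1698 + Z)/1478 + f/(-2097) = (1698 + 12)/1478 - 1430/(-2097) = 1710*(1/1478) - 1430*(-1/2097) = 855/739 + 1430/2097 = 2849705/1549683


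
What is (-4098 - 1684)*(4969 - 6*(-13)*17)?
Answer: -36397690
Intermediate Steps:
(-4098 - 1684)*(4969 - 6*(-13)*17) = -5782*(4969 + 78*17) = -5782*(4969 + 1326) = -5782*6295 = -36397690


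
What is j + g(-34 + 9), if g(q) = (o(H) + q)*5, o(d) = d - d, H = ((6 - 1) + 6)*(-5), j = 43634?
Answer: 43509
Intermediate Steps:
H = -55 (H = (5 + 6)*(-5) = 11*(-5) = -55)
o(d) = 0
g(q) = 5*q (g(q) = (0 + q)*5 = q*5 = 5*q)
j + g(-34 + 9) = 43634 + 5*(-34 + 9) = 43634 + 5*(-25) = 43634 - 125 = 43509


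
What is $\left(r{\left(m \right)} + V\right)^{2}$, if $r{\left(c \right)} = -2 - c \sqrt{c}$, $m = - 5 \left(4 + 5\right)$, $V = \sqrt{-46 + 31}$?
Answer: $\left(2 - i \sqrt{15} - 135 i \sqrt{5}\right)^{2} \approx -93474.0 - 1223.0 i$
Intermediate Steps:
$V = i \sqrt{15}$ ($V = \sqrt{-15} = i \sqrt{15} \approx 3.873 i$)
$m = -45$ ($m = \left(-5\right) 9 = -45$)
$r{\left(c \right)} = -2 - c^{\frac{3}{2}}$
$\left(r{\left(m \right)} + V\right)^{2} = \left(\left(-2 - \left(-45\right)^{\frac{3}{2}}\right) + i \sqrt{15}\right)^{2} = \left(\left(-2 - - 135 i \sqrt{5}\right) + i \sqrt{15}\right)^{2} = \left(\left(-2 + 135 i \sqrt{5}\right) + i \sqrt{15}\right)^{2} = \left(-2 + i \sqrt{15} + 135 i \sqrt{5}\right)^{2}$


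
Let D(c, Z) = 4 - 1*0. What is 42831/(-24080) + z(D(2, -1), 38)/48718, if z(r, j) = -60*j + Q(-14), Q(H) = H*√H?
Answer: -1070771529/586564720 - 7*I*√14/24359 ≈ -1.8255 - 0.0010752*I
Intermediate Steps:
D(c, Z) = 4 (D(c, Z) = 4 + 0 = 4)
Q(H) = H^(3/2)
z(r, j) = -60*j - 14*I*√14 (z(r, j) = -60*j + (-14)^(3/2) = -60*j - 14*I*√14)
42831/(-24080) + z(D(2, -1), 38)/48718 = 42831/(-24080) + (-60*38 - 14*I*√14)/48718 = 42831*(-1/24080) + (-2280 - 14*I*√14)*(1/48718) = -42831/24080 + (-1140/24359 - 7*I*√14/24359) = -1070771529/586564720 - 7*I*√14/24359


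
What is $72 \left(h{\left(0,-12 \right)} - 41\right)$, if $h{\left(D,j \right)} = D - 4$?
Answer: $-3240$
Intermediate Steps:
$h{\left(D,j \right)} = -4 + D$
$72 \left(h{\left(0,-12 \right)} - 41\right) = 72 \left(\left(-4 + 0\right) - 41\right) = 72 \left(-4 - 41\right) = 72 \left(-45\right) = -3240$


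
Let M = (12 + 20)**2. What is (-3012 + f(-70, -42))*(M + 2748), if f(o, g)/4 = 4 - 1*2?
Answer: -11331088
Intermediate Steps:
M = 1024 (M = 32**2 = 1024)
f(o, g) = 8 (f(o, g) = 4*(4 - 1*2) = 4*(4 - 2) = 4*2 = 8)
(-3012 + f(-70, -42))*(M + 2748) = (-3012 + 8)*(1024 + 2748) = -3004*3772 = -11331088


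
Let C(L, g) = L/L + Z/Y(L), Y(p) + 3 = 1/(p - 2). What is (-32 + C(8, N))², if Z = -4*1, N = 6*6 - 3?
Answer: 253009/289 ≈ 875.46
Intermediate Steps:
Y(p) = -3 + 1/(-2 + p) (Y(p) = -3 + 1/(p - 2) = -3 + 1/(-2 + p))
N = 33 (N = 36 - 3 = 33)
Z = -4
C(L, g) = 1 - 4*(-2 + L)/(7 - 3*L) (C(L, g) = L/L - 4*(-2 + L)/(7 - 3*L) = 1 - 4*(-2 + L)/(7 - 3*L))
(-32 + C(8, N))² = (-32 + (-15 + 7*8)/(-7 + 3*8))² = (-32 + (-15 + 56)/(-7 + 24))² = (-32 + 41/17)² = (-503/17)² = 253009/289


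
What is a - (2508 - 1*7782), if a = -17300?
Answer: -12026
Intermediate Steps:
a - (2508 - 1*7782) = -17300 - (2508 - 1*7782) = -17300 - (2508 - 7782) = -17300 - 1*(-5274) = -17300 + 5274 = -12026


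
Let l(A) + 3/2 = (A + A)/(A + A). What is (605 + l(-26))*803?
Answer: 970827/2 ≈ 4.8541e+5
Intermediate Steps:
l(A) = -1/2 (l(A) = -3/2 + (A + A)/(A + A) = -3/2 + (2*A)/((2*A)) = -3/2 + (2*A)*(1/(2*A)) = -3/2 + 1 = -1/2)
(605 + l(-26))*803 = (605 - 1/2)*803 = (1209/2)*803 = 970827/2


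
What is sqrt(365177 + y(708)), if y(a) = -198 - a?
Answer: sqrt(364271) ≈ 603.55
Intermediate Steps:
sqrt(365177 + y(708)) = sqrt(365177 + (-198 - 1*708)) = sqrt(365177 + (-198 - 708)) = sqrt(365177 - 906) = sqrt(364271)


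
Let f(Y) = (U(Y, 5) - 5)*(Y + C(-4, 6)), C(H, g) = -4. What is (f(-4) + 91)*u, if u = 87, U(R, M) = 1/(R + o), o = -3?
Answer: 80475/7 ≈ 11496.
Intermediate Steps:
U(R, M) = 1/(-3 + R) (U(R, M) = 1/(R - 3) = 1/(-3 + R))
f(Y) = (-5 + 1/(-3 + Y))*(-4 + Y) (f(Y) = (1/(-3 + Y) - 5)*(Y - 4) = (-5 + 1/(-3 + Y))*(-4 + Y))
(f(-4) + 91)*u = ((-64 - 5*(-4)² + 36*(-4))/(-3 - 4) + 91)*87 = ((-64 - 5*16 - 144)/(-7) + 91)*87 = (-(-64 - 80 - 144)/7 + 91)*87 = (-⅐*(-288) + 91)*87 = (288/7 + 91)*87 = (925/7)*87 = 80475/7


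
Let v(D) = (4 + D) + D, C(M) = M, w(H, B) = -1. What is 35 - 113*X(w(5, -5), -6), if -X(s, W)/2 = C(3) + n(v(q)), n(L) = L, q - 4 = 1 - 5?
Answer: 1617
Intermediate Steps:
q = 0 (q = 4 + (1 - 5) = 4 - 4 = 0)
v(D) = 4 + 2*D
X(s, W) = -14 (X(s, W) = -2*(3 + (4 + 2*0)) = -2*(3 + (4 + 0)) = -2*(3 + 4) = -2*7 = -14)
35 - 113*X(w(5, -5), -6) = 35 - 113*(-14) = 35 + 1582 = 1617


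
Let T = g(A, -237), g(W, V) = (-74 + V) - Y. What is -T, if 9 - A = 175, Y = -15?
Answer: 296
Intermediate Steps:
A = -166 (A = 9 - 1*175 = 9 - 175 = -166)
g(W, V) = -59 + V (g(W, V) = (-74 + V) - 1*(-15) = (-74 + V) + 15 = -59 + V)
T = -296 (T = -59 - 237 = -296)
-T = -1*(-296) = 296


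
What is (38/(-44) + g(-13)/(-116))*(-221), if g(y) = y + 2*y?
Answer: 148733/1276 ≈ 116.56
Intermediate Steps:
g(y) = 3*y
(38/(-44) + g(-13)/(-116))*(-221) = (38/(-44) + (3*(-13))/(-116))*(-221) = (38*(-1/44) - 39*(-1/116))*(-221) = (-19/22 + 39/116)*(-221) = -673/1276*(-221) = 148733/1276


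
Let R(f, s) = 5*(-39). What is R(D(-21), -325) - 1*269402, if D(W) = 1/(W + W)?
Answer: -269597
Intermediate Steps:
D(W) = 1/(2*W)
R(f, s) = -195
R(D(-21), -325) - 1*269402 = -195 - 1*269402 = -195 - 269402 = -269597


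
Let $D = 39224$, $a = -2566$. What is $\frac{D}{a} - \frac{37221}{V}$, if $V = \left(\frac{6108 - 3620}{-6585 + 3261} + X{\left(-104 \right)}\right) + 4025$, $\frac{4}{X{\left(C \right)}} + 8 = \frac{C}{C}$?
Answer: $- \frac{736821686795}{30029573401} \approx -24.537$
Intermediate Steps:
$X{\left(C \right)} = - \frac{4}{7}$ ($X{\left(C \right)} = \frac{4}{-8 + \frac{C}{C}} = \frac{4}{-8 + 1} = \frac{4}{-7} = 4 \left(- \frac{1}{7}\right) = - \frac{4}{7}$)
$V = \frac{23405747}{5817}$ ($V = \left(\frac{6108 - 3620}{-6585 + 3261} - \frac{4}{7}\right) + 4025 = \left(\frac{2488}{-3324} - \frac{4}{7}\right) + 4025 = \left(2488 \left(- \frac{1}{3324}\right) - \frac{4}{7}\right) + 4025 = \left(- \frac{622}{831} - \frac{4}{7}\right) + 4025 = - \frac{7678}{5817} + 4025 = \frac{23405747}{5817} \approx 4023.7$)
$\frac{D}{a} - \frac{37221}{V} = \frac{39224}{-2566} - \frac{37221}{\frac{23405747}{5817}} = 39224 \left(- \frac{1}{2566}\right) - \frac{216514557}{23405747} = - \frac{19612}{1283} - \frac{216514557}{23405747} = - \frac{736821686795}{30029573401}$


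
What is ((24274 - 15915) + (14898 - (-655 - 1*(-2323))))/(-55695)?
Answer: -21589/55695 ≈ -0.38763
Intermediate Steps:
((24274 - 15915) + (14898 - (-655 - 1*(-2323))))/(-55695) = (8359 + (14898 - (-655 + 2323)))*(-1/55695) = (8359 + (14898 - 1*1668))*(-1/55695) = (8359 + (14898 - 1668))*(-1/55695) = (8359 + 13230)*(-1/55695) = 21589*(-1/55695) = -21589/55695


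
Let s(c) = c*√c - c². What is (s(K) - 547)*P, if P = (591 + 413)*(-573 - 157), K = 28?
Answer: 975516520 - 41043520*√7 ≈ 8.6693e+8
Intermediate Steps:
P = -732920 (P = 1004*(-730) = -732920)
s(c) = c^(3/2) - c²
(s(K) - 547)*P = ((28^(3/2) - 1*28²) - 547)*(-732920) = ((56*√7 - 1*784) - 547)*(-732920) = ((56*√7 - 784) - 547)*(-732920) = ((-784 + 56*√7) - 547)*(-732920) = (-1331 + 56*√7)*(-732920) = 975516520 - 41043520*√7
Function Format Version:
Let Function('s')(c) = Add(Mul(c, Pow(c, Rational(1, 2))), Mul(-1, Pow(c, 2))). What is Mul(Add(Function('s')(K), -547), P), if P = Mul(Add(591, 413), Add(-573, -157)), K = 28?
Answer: Add(975516520, Mul(-41043520, Pow(7, Rational(1, 2)))) ≈ 8.6693e+8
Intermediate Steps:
P = -732920 (P = Mul(1004, -730) = -732920)
Function('s')(c) = Add(Pow(c, Rational(3, 2)), Mul(-1, Pow(c, 2)))
Mul(Add(Function('s')(K), -547), P) = Mul(Add(Add(Pow(28, Rational(3, 2)), Mul(-1, Pow(28, 2))), -547), -732920) = Mul(Add(Add(Mul(56, Pow(7, Rational(1, 2))), Mul(-1, 784)), -547), -732920) = Mul(Add(Add(Mul(56, Pow(7, Rational(1, 2))), -784), -547), -732920) = Mul(Add(Add(-784, Mul(56, Pow(7, Rational(1, 2)))), -547), -732920) = Mul(Add(-1331, Mul(56, Pow(7, Rational(1, 2)))), -732920) = Add(975516520, Mul(-41043520, Pow(7, Rational(1, 2))))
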